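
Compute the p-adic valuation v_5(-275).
v_5(-275) = 2

v_5(n) is the largest exponent k such that 5^k divides n. Factor out: -275 = -5^2 · 11. (Sign doesn't affect v_p.) So v_5(-275) = 2.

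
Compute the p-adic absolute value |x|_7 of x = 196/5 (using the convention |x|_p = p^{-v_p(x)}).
|196/5|_7 = 1/49

Step 1 — compute v_7(x) by factoring powers of 7 out of the numerator and denominator: v_7(196/5) = 2. Step 2 — apply |x|_p = p^{-v_p(x)} = 7^{-2} = 1/49.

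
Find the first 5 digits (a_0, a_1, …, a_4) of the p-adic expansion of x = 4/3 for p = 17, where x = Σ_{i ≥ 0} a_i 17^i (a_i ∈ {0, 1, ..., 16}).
(a_0, …, a_4) = (7, 11, 5, 11, 5)

v_17(4/3) = 0 (numerator and denominator both coprime to 17), so x ∈ ℤ_17^×. Compute digits iteratively via a_i = x_i mod 17, x_{i+1} = (x_i − a_i)/17, with x_0 = x:
  x_0 = 4/3;  a_0 = 7;  x_1 = (x_0 − 7)/17 = -1/3
  x_1 = -1/3;  a_1 = 11;  x_2 = (x_1 − 11)/17 = -2/3
  x_2 = -2/3;  a_2 = 5;  x_3 = (x_2 − 5)/17 = -1/3
  x_3 = -1/3;  a_3 = 11;  x_4 = (x_3 − 11)/17 = -2/3
  x_4 = -2/3;  a_4 = 5;  x_5 = (x_4 − 5)/17 = -1/3
Digits: (7, 11, 5, 11, 5).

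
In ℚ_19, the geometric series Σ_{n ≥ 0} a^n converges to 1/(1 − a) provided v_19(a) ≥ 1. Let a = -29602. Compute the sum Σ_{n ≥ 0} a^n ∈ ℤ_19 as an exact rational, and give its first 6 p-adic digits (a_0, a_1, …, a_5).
Σ a^n = 1/(1 − a) = 1/29603;  first 6 digits = (1, 0, 13, 14, 16, 11)

v_19(a) = 2 ≥ 1, so the series converges in ℤ_19 to 1/(1 − a) = 1/(1 − (-29602)) = 1/29603. Expand this rational in ℤ_19: compute digits iteratively via d_i = x_i mod 19, x_{i+1} = (x_i − d_i)/19. The first 6 digits are (1, 0, 13, 14, 16, 11).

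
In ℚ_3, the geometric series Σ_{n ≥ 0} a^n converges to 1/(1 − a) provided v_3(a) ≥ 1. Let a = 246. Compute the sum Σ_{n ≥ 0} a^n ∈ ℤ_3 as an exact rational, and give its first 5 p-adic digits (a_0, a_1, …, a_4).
Σ a^n = 1/(1 − a) = -1/245;  first 5 digits = (1, 1, 1, 1, 1)

v_3(a) = 1 ≥ 1, so the series converges in ℤ_3 to 1/(1 − a) = 1/(1 − 246) = -1/245. Expand this rational in ℤ_3: compute digits iteratively via d_i = x_i mod 3, x_{i+1} = (x_i − d_i)/3. The first 5 digits are (1, 1, 1, 1, 1).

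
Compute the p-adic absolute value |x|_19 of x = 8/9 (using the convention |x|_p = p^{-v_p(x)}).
|8/9|_19 = 1

Step 1 — compute v_19(x) by factoring powers of 19 out of the numerator and denominator: v_19(8/9) = 0. Step 2 — apply |x|_p = p^{-v_p(x)} = 19^{0} = 1.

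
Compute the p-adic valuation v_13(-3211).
v_13(-3211) = 2

v_13(n) is the largest exponent k such that 13^k divides n. Factor out: -3211 = -13^2 · 19. (Sign doesn't affect v_p.) So v_13(-3211) = 2.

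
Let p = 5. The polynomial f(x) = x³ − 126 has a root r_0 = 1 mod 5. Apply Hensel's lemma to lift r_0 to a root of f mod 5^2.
r_1 = 1 (mod 25)

Hensel: r_{i+1} = r_i − f(r_i)/f′(r_i) mod 5^{i+2}, where f′(x) = 3x². Iterate:
  r_0 = 1 (mod 5)
  r_1 = 1 (mod 25)
Final: r = 1 with f(r) ≡ 0 mod 5^2.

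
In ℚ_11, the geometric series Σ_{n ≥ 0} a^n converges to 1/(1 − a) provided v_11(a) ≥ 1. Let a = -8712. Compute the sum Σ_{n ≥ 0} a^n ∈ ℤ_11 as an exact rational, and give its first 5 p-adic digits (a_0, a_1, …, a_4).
Σ a^n = 1/(1 − a) = 1/8713;  first 5 digits = (1, 0, 5, 4, 2)

v_11(a) = 2 ≥ 1, so the series converges in ℤ_11 to 1/(1 − a) = 1/(1 − (-8712)) = 1/8713. Expand this rational in ℤ_11: compute digits iteratively via d_i = x_i mod 11, x_{i+1} = (x_i − d_i)/11. The first 5 digits are (1, 0, 5, 4, 2).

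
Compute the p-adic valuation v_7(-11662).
v_7(-11662) = 3

v_7(n) is the largest exponent k such that 7^k divides n. Factor out: -11662 = -7^3 · 34. (Sign doesn't affect v_p.) So v_7(-11662) = 3.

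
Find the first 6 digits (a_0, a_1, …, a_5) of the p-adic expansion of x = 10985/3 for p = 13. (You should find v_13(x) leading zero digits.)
(a_0, …, a_5) = (0, 0, 0, 6, 4, 4)

v_13(10985/3) = 3, so a_0 = ... = a_2 = 0. Factor out: x = 13^3 · u with u = 5/3 a unit in ℤ_13. Expand u iteratively via a_{v+i} = u_i mod 13, u_{i+1} = (u_i − a_{v+i})/13:
  u_0 = 5/3;  a_3 = 6;  u_1 = (u_0 − 6)/13 = -1/3
  u_1 = -1/3;  a_4 = 4;  u_2 = (u_1 − 4)/13 = -1/3
  u_2 = -1/3;  a_5 = 4;  u_3 = (u_2 − 4)/13 = -1/3
Digits: (0, 0, 0, 6, 4, 4).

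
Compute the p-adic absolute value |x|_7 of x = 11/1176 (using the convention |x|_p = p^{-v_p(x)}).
|11/1176|_7 = 49

Step 1 — compute v_7(x) by factoring powers of 7 out of the numerator and denominator: v_7(11/1176) = -2. Step 2 — apply |x|_p = p^{-v_p(x)} = 7^{2} = 49.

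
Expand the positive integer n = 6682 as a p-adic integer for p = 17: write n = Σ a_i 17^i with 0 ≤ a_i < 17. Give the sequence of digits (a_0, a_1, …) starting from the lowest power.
(a_0, a_1, …) = (1, 2, 6, 1)

Repeated division by 17 gives the digits low-to-high: 6682 = 1 + 2·17^1 + 6·17^2 + 1·17^3. Digit sequence: (1, 2, 6, 1).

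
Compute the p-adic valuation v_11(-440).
v_11(-440) = 1

v_11(n) is the largest exponent k such that 11^k divides n. Factor out: -440 = -11^1 · 40. (Sign doesn't affect v_p.) So v_11(-440) = 1.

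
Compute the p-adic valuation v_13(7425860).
v_13(7425860) = 5

v_13(n) is the largest exponent k such that 13^k divides n. Factor out: 7425860 = 13^5 · 20. (Sign doesn't affect v_p.) So v_13(7425860) = 5.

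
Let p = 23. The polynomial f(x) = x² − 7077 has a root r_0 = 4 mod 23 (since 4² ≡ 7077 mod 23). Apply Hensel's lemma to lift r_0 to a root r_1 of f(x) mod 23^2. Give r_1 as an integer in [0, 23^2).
r_1 = 27 (mod 529)

Hensel's recurrence: r_{i+1} = r_i − f(r_i)·(f′(r_i))^{-1} mod 23^{i+2}, with f′(x) = 2x. Iterate:
  r_0 = 4 (mod 23)
  r_1 = 27 (mod 529)
Final: r_1 = 27, and one checks f(r_1) ≡ 0 mod 23^2.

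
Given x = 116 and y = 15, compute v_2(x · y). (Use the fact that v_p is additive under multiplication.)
v_2(1740) = 2

v_p(x) = 2 (factor: 116 = 2^2 · 29); v_p(y) = 0 (factor: 15 = 2^0 · 15). Additivity: v_p(xy) = v_p(x) + v_p(y) = 2 + 0 = 2. (Direct check: xy = 1740 = 2^2 · (435).)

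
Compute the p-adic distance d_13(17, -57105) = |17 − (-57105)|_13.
d_13(17, -57105) = 1/28561

Step 1 — x − y = 17 − (-57105) = 57122. Step 2 — v_13(57122) = 4 (factor: 57122 = (13^4 · 2); the sign does not affect v_p). Step 3 — |x − y|_13 = 13^{-4} = 1/28561.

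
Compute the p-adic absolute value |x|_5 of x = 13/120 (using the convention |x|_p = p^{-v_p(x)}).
|13/120|_5 = 5

Step 1 — compute v_5(x) by factoring powers of 5 out of the numerator and denominator: v_5(13/120) = -1. Step 2 — apply |x|_p = p^{-v_p(x)} = 5^{1} = 5.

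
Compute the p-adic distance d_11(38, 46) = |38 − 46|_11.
d_11(38, 46) = 1

Step 1 — x − y = 38 − 46 = -8. Step 2 — v_11(-8) = 0 (factor: -8 = −(11^0 · 8); the sign does not affect v_p). Step 3 — |x − y|_11 = 11^{0} = 1.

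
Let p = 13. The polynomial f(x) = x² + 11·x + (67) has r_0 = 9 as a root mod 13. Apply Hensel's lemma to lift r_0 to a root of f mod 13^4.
r_3 = 24826 (mod 28561)

Hensel: r_{i+1} = r_i − f(r_i)·(f′(r_i))^{-1} mod 13^{i+2}, f′(x) = 2x + 11. Iterate:
  r_0 = 9 (mod 13)
  r_1 = 152 (mod 169)
  r_2 = 659 (mod 2197)
  r_3 = 24826 (mod 28561)
Final: r = 24826 satisfies f(r) ≡ 0 mod 13^4.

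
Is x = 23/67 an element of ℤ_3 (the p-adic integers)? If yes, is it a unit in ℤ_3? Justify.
x ∈ ℤ_3^× (unit); v_3(x) = 0

ℤ_3 = {x ∈ ℚ_3 : v_3(x) ≥ 0} and ℤ_3^× = {x ∈ ℤ_3 : v_3(x) = 0}. Here v_3(23/67) = v_3(num) − v_3(den) = 0; compare against these criteria.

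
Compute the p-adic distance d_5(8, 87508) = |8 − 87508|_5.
d_5(8, 87508) = 1/3125

Step 1 — x − y = 8 − 87508 = -87500. Step 2 — v_5(-87500) = 5 (factor: -87500 = −(5^5 · 28); the sign does not affect v_p). Step 3 — |x − y|_5 = 5^{-5} = 1/3125.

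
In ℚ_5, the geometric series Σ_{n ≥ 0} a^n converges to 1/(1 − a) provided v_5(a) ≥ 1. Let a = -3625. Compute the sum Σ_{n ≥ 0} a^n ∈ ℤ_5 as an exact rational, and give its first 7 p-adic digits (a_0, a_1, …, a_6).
Σ a^n = 1/(1 − a) = 1/3626;  first 7 digits = (1, 0, 0, 1, 4, 3, 0)

v_5(a) = 3 ≥ 1, so the series converges in ℤ_5 to 1/(1 − a) = 1/(1 − (-3625)) = 1/3626. Expand this rational in ℤ_5: compute digits iteratively via d_i = x_i mod 5, x_{i+1} = (x_i − d_i)/5. The first 7 digits are (1, 0, 0, 1, 4, 3, 0).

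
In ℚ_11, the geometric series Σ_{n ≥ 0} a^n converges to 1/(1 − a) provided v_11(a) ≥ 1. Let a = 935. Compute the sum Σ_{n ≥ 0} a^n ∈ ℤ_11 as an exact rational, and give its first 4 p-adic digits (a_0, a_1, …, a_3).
Σ a^n = 1/(1 − a) = -1/934;  first 4 digits = (1, 8, 5, 3)

v_11(a) = 1 ≥ 1, so the series converges in ℤ_11 to 1/(1 − a) = 1/(1 − 935) = -1/934. Expand this rational in ℤ_11: compute digits iteratively via d_i = x_i mod 11, x_{i+1} = (x_i − d_i)/11. The first 4 digits are (1, 8, 5, 3).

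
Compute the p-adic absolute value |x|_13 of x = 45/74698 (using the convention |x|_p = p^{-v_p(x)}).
|45/74698|_13 = 2197

Step 1 — compute v_13(x) by factoring powers of 13 out of the numerator and denominator: v_13(45/74698) = -3. Step 2 — apply |x|_p = p^{-v_p(x)} = 13^{3} = 2197.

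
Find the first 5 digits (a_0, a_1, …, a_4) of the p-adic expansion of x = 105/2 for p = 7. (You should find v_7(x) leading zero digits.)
(a_0, …, a_4) = (0, 4, 4, 3, 3)

v_7(105/2) = 1, so a_0 = ... = a_0 = 0. Factor out: x = 7^1 · u with u = 15/2 a unit in ℤ_7. Expand u iteratively via a_{v+i} = u_i mod 7, u_{i+1} = (u_i − a_{v+i})/7:
  u_0 = 15/2;  a_1 = 4;  u_1 = (u_0 − 4)/7 = 1/2
  u_1 = 1/2;  a_2 = 4;  u_2 = (u_1 − 4)/7 = -1/2
  u_2 = -1/2;  a_3 = 3;  u_3 = (u_2 − 3)/7 = -1/2
  u_3 = -1/2;  a_4 = 3;  u_4 = (u_3 − 3)/7 = -1/2
Digits: (0, 4, 4, 3, 3).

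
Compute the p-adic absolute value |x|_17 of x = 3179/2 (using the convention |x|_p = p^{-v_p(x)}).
|3179/2|_17 = 1/289

Step 1 — compute v_17(x) by factoring powers of 17 out of the numerator and denominator: v_17(3179/2) = 2. Step 2 — apply |x|_p = p^{-v_p(x)} = 17^{-2} = 1/289.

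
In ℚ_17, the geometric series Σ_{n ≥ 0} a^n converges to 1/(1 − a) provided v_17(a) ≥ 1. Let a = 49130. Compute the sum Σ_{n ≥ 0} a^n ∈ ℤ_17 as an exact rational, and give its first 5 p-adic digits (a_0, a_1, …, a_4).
Σ a^n = 1/(1 − a) = -1/49129;  first 5 digits = (1, 0, 0, 10, 0)

v_17(a) = 3 ≥ 1, so the series converges in ℤ_17 to 1/(1 − a) = 1/(1 − 49130) = -1/49129. Expand this rational in ℤ_17: compute digits iteratively via d_i = x_i mod 17, x_{i+1} = (x_i − d_i)/17. The first 5 digits are (1, 0, 0, 10, 0).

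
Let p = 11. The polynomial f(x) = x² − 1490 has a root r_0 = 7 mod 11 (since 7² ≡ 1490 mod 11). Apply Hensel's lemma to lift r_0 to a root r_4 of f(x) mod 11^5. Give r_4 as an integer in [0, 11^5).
r_4 = 27067 (mod 161051)

Hensel's recurrence: r_{i+1} = r_i − f(r_i)·(f′(r_i))^{-1} mod 11^{i+2}, with f′(x) = 2x. Iterate:
  r_0 = 7 (mod 11)
  r_1 = 84 (mod 121)
  r_2 = 447 (mod 1331)
  r_3 = 12426 (mod 14641)
  r_4 = 27067 (mod 161051)
Final: r_4 = 27067, and one checks f(r_4) ≡ 0 mod 11^5.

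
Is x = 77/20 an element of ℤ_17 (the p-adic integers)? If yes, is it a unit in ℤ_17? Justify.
x ∈ ℤ_17^× (unit); v_17(x) = 0

ℤ_17 = {x ∈ ℚ_17 : v_17(x) ≥ 0} and ℤ_17^× = {x ∈ ℤ_17 : v_17(x) = 0}. Here v_17(77/20) = v_17(num) − v_17(den) = 0; compare against these criteria.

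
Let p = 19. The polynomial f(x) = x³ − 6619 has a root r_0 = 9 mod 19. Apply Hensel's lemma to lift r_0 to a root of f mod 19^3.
r_2 = 2688 (mod 6859)

Hensel: r_{i+1} = r_i − f(r_i)/f′(r_i) mod 19^{i+2}, where f′(x) = 3x². Iterate:
  r_0 = 9 (mod 19)
  r_1 = 161 (mod 361)
  r_2 = 2688 (mod 6859)
Final: r = 2688 with f(r) ≡ 0 mod 19^3.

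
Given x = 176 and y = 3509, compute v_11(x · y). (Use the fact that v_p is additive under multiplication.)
v_11(617584) = 3

v_p(x) = 1 (factor: 176 = 11^1 · 16); v_p(y) = 2 (factor: 3509 = 11^2 · 29). Additivity: v_p(xy) = v_p(x) + v_p(y) = 1 + 2 = 3. (Direct check: xy = 617584 = 11^3 · (464).)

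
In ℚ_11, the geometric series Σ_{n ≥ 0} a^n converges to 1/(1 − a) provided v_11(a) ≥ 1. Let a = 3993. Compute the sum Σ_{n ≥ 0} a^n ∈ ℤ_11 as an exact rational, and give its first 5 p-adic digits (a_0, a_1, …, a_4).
Σ a^n = 1/(1 − a) = -1/3992;  first 5 digits = (1, 0, 0, 3, 0)

v_11(a) = 3 ≥ 1, so the series converges in ℤ_11 to 1/(1 − a) = 1/(1 − 3993) = -1/3992. Expand this rational in ℤ_11: compute digits iteratively via d_i = x_i mod 11, x_{i+1} = (x_i − d_i)/11. The first 5 digits are (1, 0, 0, 3, 0).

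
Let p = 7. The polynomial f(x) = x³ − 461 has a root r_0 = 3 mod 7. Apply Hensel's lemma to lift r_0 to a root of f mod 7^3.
r_2 = 206 (mod 343)

Hensel: r_{i+1} = r_i − f(r_i)/f′(r_i) mod 7^{i+2}, where f′(x) = 3x². Iterate:
  r_0 = 3 (mod 7)
  r_1 = 10 (mod 49)
  r_2 = 206 (mod 343)
Final: r = 206 with f(r) ≡ 0 mod 7^3.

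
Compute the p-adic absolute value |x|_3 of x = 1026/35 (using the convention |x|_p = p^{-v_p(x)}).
|1026/35|_3 = 1/27

Step 1 — compute v_3(x) by factoring powers of 3 out of the numerator and denominator: v_3(1026/35) = 3. Step 2 — apply |x|_p = p^{-v_p(x)} = 3^{-3} = 1/27.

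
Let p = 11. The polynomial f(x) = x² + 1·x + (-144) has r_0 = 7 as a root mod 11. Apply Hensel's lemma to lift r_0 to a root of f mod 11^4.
r_3 = 513 (mod 14641)

Hensel: r_{i+1} = r_i − f(r_i)·(f′(r_i))^{-1} mod 11^{i+2}, f′(x) = 2x + 1. Iterate:
  r_0 = 7 (mod 11)
  r_1 = 29 (mod 121)
  r_2 = 513 (mod 1331)
  r_3 = 513 (mod 14641)
Final: r = 513 satisfies f(r) ≡ 0 mod 11^4.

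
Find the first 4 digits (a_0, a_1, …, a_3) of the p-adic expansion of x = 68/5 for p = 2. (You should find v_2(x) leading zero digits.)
(a_0, …, a_3) = (0, 0, 1, 0)

v_2(68/5) = 2, so a_0 = ... = a_1 = 0. Factor out: x = 2^2 · u with u = 17/5 a unit in ℤ_2. Expand u iteratively via a_{v+i} = u_i mod 2, u_{i+1} = (u_i − a_{v+i})/2:
  u_0 = 17/5;  a_2 = 1;  u_1 = (u_0 − 1)/2 = 6/5
  u_1 = 6/5;  a_3 = 0;  u_2 = (u_1 − 0)/2 = 3/5
Digits: (0, 0, 1, 0).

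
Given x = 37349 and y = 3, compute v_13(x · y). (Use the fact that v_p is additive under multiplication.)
v_13(112047) = 3

v_p(x) = 3 (factor: 37349 = 13^3 · 17); v_p(y) = 0 (factor: 3 = 13^0 · 3). Additivity: v_p(xy) = v_p(x) + v_p(y) = 3 + 0 = 3. (Direct check: xy = 112047 = 13^3 · (51).)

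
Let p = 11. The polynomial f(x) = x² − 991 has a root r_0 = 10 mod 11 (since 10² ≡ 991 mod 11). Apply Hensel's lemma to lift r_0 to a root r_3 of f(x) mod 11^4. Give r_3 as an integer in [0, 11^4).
r_3 = 4223 (mod 14641)

Hensel's recurrence: r_{i+1} = r_i − f(r_i)·(f′(r_i))^{-1} mod 11^{i+2}, with f′(x) = 2x. Iterate:
  r_0 = 10 (mod 11)
  r_1 = 109 (mod 121)
  r_2 = 230 (mod 1331)
  r_3 = 4223 (mod 14641)
Final: r_3 = 4223, and one checks f(r_3) ≡ 0 mod 11^4.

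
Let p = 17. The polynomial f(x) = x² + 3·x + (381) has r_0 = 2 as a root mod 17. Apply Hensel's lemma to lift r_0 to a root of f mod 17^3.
r_2 = 2093 (mod 4913)

Hensel: r_{i+1} = r_i − f(r_i)·(f′(r_i))^{-1} mod 17^{i+2}, f′(x) = 2x + 3. Iterate:
  r_0 = 2 (mod 17)
  r_1 = 70 (mod 289)
  r_2 = 2093 (mod 4913)
Final: r = 2093 satisfies f(r) ≡ 0 mod 17^3.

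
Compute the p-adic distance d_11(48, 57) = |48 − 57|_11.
d_11(48, 57) = 1

Step 1 — x − y = 48 − 57 = -9. Step 2 — v_11(-9) = 0 (factor: -9 = −(11^0 · 9); the sign does not affect v_p). Step 3 — |x − y|_11 = 11^{0} = 1.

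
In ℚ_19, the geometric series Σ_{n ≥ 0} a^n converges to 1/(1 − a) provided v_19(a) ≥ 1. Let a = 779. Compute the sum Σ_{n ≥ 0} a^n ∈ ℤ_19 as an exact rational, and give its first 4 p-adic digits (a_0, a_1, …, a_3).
Σ a^n = 1/(1 − a) = -1/778;  first 4 digits = (1, 3, 11, 1)

v_19(a) = 1 ≥ 1, so the series converges in ℤ_19 to 1/(1 − a) = 1/(1 − 779) = -1/778. Expand this rational in ℤ_19: compute digits iteratively via d_i = x_i mod 19, x_{i+1} = (x_i − d_i)/19. The first 4 digits are (1, 3, 11, 1).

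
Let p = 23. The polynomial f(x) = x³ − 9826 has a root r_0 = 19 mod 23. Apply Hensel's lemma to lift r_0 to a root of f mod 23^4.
r_3 = 228179 (mod 279841)

Hensel: r_{i+1} = r_i − f(r_i)/f′(r_i) mod 23^{i+2}, where f′(x) = 3x². Iterate:
  r_0 = 19 (mod 23)
  r_1 = 180 (mod 529)
  r_2 = 9173 (mod 12167)
  r_3 = 228179 (mod 279841)
Final: r = 228179 with f(r) ≡ 0 mod 23^4.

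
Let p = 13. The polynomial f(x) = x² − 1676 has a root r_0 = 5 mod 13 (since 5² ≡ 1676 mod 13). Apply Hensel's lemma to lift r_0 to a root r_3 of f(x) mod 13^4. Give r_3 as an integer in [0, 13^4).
r_3 = 3229 (mod 28561)

Hensel's recurrence: r_{i+1} = r_i − f(r_i)·(f′(r_i))^{-1} mod 13^{i+2}, with f′(x) = 2x. Iterate:
  r_0 = 5 (mod 13)
  r_1 = 18 (mod 169)
  r_2 = 1032 (mod 2197)
  r_3 = 3229 (mod 28561)
Final: r_3 = 3229, and one checks f(r_3) ≡ 0 mod 13^4.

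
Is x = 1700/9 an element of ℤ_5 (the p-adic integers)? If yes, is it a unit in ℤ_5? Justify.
x ∈ ℤ_5 but not a unit; v_5(x) = 2 > 0

ℤ_5 = {x ∈ ℚ_5 : v_5(x) ≥ 0} and ℤ_5^× = {x ∈ ℤ_5 : v_5(x) = 0}. Here v_5(1700/9) = v_5(num) − v_5(den) = 2; compare against these criteria.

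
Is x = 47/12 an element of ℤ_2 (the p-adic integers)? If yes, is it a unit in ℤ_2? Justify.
x ∉ ℤ_2 (v_2(x) = -2 < 0)

ℤ_2 = {x ∈ ℚ_2 : v_2(x) ≥ 0} and ℤ_2^× = {x ∈ ℤ_2 : v_2(x) = 0}. Here v_2(47/12) = v_2(num) − v_2(den) = -2; compare against these criteria.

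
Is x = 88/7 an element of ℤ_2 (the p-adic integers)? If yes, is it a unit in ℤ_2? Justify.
x ∈ ℤ_2 but not a unit; v_2(x) = 3 > 0

ℤ_2 = {x ∈ ℚ_2 : v_2(x) ≥ 0} and ℤ_2^× = {x ∈ ℤ_2 : v_2(x) = 0}. Here v_2(88/7) = v_2(num) − v_2(den) = 3; compare against these criteria.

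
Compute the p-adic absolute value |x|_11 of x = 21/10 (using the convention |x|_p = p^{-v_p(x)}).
|21/10|_11 = 1

Step 1 — compute v_11(x) by factoring powers of 11 out of the numerator and denominator: v_11(21/10) = 0. Step 2 — apply |x|_p = p^{-v_p(x)} = 11^{0} = 1.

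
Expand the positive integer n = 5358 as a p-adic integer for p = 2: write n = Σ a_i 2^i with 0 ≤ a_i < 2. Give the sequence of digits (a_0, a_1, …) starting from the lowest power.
(a_0, a_1, …) = (0, 1, 1, 1, 0, 1, 1, 1, 0, 0, 1, 0, 1)

Repeated division by 2 gives the digits low-to-high: 5358 = 1·2^1 + 1·2^2 + 1·2^3 + 1·2^5 + 1·2^6 + 1·2^7 + 1·2^10 + 1·2^12. Digit sequence: (0, 1, 1, 1, 0, 1, 1, 1, 0, 0, 1, 0, 1).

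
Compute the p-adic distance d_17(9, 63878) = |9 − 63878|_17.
d_17(9, 63878) = 1/4913

Step 1 — x − y = 9 − 63878 = -63869. Step 2 — v_17(-63869) = 3 (factor: -63869 = −(17^3 · 13); the sign does not affect v_p). Step 3 — |x − y|_17 = 17^{-3} = 1/4913.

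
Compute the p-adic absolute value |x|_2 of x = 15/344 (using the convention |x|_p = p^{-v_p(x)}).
|15/344|_2 = 8

Step 1 — compute v_2(x) by factoring powers of 2 out of the numerator and denominator: v_2(15/344) = -3. Step 2 — apply |x|_p = p^{-v_p(x)} = 2^{3} = 8.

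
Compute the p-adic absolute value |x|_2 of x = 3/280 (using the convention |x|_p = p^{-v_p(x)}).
|3/280|_2 = 8

Step 1 — compute v_2(x) by factoring powers of 2 out of the numerator and denominator: v_2(3/280) = -3. Step 2 — apply |x|_p = p^{-v_p(x)} = 2^{3} = 8.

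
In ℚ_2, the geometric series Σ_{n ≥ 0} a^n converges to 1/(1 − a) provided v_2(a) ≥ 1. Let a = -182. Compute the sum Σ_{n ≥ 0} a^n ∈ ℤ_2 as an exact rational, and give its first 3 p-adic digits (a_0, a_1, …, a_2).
Σ a^n = 1/(1 − a) = 1/183;  first 3 digits = (1, 1, 1)

v_2(a) = 1 ≥ 1, so the series converges in ℤ_2 to 1/(1 − a) = 1/(1 − (-182)) = 1/183. Expand this rational in ℤ_2: compute digits iteratively via d_i = x_i mod 2, x_{i+1} = (x_i − d_i)/2. The first 3 digits are (1, 1, 1).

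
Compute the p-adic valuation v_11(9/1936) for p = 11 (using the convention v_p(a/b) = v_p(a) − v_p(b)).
v_11(9/1936) = -2

Factor powers of 11 from the numerator and denominator of the reduced fraction: 9 = 11^0 · 9 and 1936 = 11^2 · 16. Apply v_p(a/b) = v_p(a) − v_p(b): v_11(9/1936) = 0 − 2 = -2.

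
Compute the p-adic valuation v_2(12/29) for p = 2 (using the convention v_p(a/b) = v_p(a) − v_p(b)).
v_2(12/29) = 2

Factor powers of 2 from the numerator and denominator of the reduced fraction: 12 = 2^2 · 3 and 29 = 2^0 · 29. Apply v_p(a/b) = v_p(a) − v_p(b): v_2(12/29) = 2 − 0 = 2.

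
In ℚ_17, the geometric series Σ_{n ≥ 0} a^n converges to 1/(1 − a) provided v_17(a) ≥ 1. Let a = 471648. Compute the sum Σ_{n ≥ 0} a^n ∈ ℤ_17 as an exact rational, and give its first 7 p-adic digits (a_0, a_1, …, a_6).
Σ a^n = 1/(1 − a) = -1/471647;  first 7 digits = (1, 0, 0, 11, 5, 0, 2)

v_17(a) = 3 ≥ 1, so the series converges in ℤ_17 to 1/(1 − a) = 1/(1 − 471648) = -1/471647. Expand this rational in ℤ_17: compute digits iteratively via d_i = x_i mod 17, x_{i+1} = (x_i − d_i)/17. The first 7 digits are (1, 0, 0, 11, 5, 0, 2).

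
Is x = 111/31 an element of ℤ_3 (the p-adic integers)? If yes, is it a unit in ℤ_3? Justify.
x ∈ ℤ_3 but not a unit; v_3(x) = 1 > 0

ℤ_3 = {x ∈ ℚ_3 : v_3(x) ≥ 0} and ℤ_3^× = {x ∈ ℤ_3 : v_3(x) = 0}. Here v_3(111/31) = v_3(num) − v_3(den) = 1; compare against these criteria.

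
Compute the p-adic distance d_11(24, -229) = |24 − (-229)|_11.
d_11(24, -229) = 1/11

Step 1 — x − y = 24 − (-229) = 253. Step 2 — v_11(253) = 1 (factor: 253 = (11^1 · 23); the sign does not affect v_p). Step 3 — |x − y|_11 = 11^{-1} = 1/11.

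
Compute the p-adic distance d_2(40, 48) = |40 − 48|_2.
d_2(40, 48) = 1/8

Step 1 — x − y = 40 − 48 = -8. Step 2 — v_2(-8) = 3 (factor: -8 = −(2^3 · 1); the sign does not affect v_p). Step 3 — |x − y|_2 = 2^{-3} = 1/8.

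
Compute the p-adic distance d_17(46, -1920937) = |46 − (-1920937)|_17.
d_17(46, -1920937) = 1/83521

Step 1 — x − y = 46 − (-1920937) = 1920983. Step 2 — v_17(1920983) = 4 (factor: 1920983 = (17^4 · 23); the sign does not affect v_p). Step 3 — |x − y|_17 = 17^{-4} = 1/83521.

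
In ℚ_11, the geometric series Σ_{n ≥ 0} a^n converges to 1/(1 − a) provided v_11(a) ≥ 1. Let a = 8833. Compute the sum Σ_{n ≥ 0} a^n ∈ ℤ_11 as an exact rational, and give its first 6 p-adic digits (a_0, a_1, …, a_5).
Σ a^n = 1/(1 − a) = -1/8832;  first 6 digits = (1, 0, 7, 6, 5, 0)

v_11(a) = 2 ≥ 1, so the series converges in ℤ_11 to 1/(1 − a) = 1/(1 − 8833) = -1/8832. Expand this rational in ℤ_11: compute digits iteratively via d_i = x_i mod 11, x_{i+1} = (x_i − d_i)/11. The first 6 digits are (1, 0, 7, 6, 5, 0).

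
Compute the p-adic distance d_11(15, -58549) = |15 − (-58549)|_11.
d_11(15, -58549) = 1/14641

Step 1 — x − y = 15 − (-58549) = 58564. Step 2 — v_11(58564) = 4 (factor: 58564 = (11^4 · 4); the sign does not affect v_p). Step 3 — |x − y|_11 = 11^{-4} = 1/14641.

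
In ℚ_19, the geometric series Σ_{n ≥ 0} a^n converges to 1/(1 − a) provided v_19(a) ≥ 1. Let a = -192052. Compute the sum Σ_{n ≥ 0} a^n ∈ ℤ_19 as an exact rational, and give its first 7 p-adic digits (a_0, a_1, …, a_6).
Σ a^n = 1/(1 − a) = 1/192053;  first 7 digits = (1, 0, 0, 10, 17, 18, 4)

v_19(a) = 3 ≥ 1, so the series converges in ℤ_19 to 1/(1 − a) = 1/(1 − (-192052)) = 1/192053. Expand this rational in ℤ_19: compute digits iteratively via d_i = x_i mod 19, x_{i+1} = (x_i − d_i)/19. The first 7 digits are (1, 0, 0, 10, 17, 18, 4).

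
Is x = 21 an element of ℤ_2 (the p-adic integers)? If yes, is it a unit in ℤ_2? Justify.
x ∈ ℤ_2^× (unit); v_2(x) = 0

ℤ_2 = {x ∈ ℚ_2 : v_2(x) ≥ 0} and ℤ_2^× = {x ∈ ℤ_2 : v_2(x) = 0}. Here v_2(21) = v_2(num) − v_2(den) = 0; compare against these criteria.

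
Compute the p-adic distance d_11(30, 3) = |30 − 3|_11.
d_11(30, 3) = 1

Step 1 — x − y = 30 − 3 = 27. Step 2 — v_11(27) = 0 (factor: 27 = (11^0 · 27); the sign does not affect v_p). Step 3 — |x − y|_11 = 11^{0} = 1.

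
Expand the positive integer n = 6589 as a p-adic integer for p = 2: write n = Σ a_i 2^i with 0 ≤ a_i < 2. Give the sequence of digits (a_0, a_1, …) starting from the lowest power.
(a_0, a_1, …) = (1, 0, 1, 1, 1, 1, 0, 1, 1, 0, 0, 1, 1)

Repeated division by 2 gives the digits low-to-high: 6589 = 1 + 1·2^2 + 1·2^3 + 1·2^4 + 1·2^5 + 1·2^7 + 1·2^8 + 1·2^11 + 1·2^12. Digit sequence: (1, 0, 1, 1, 1, 1, 0, 1, 1, 0, 0, 1, 1).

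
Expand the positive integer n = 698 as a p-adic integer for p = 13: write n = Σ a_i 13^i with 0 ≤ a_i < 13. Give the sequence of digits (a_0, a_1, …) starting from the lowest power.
(a_0, a_1, …) = (9, 1, 4)

Repeated division by 13 gives the digits low-to-high: 698 = 9 + 1·13^1 + 4·13^2. Digit sequence: (9, 1, 4).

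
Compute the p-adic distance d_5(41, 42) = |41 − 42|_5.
d_5(41, 42) = 1

Step 1 — x − y = 41 − 42 = -1. Step 2 — v_5(-1) = 0 (factor: -1 = −(5^0 · 1); the sign does not affect v_p). Step 3 — |x − y|_5 = 5^{0} = 1.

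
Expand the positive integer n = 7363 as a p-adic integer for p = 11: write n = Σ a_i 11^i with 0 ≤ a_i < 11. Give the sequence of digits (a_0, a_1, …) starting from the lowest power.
(a_0, a_1, …) = (4, 9, 5, 5)

Repeated division by 11 gives the digits low-to-high: 7363 = 4 + 9·11^1 + 5·11^2 + 5·11^3. Digit sequence: (4, 9, 5, 5).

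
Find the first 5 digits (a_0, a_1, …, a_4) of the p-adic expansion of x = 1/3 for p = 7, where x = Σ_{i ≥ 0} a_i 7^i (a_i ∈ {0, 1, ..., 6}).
(a_0, …, a_4) = (5, 4, 4, 4, 4)

v_7(1/3) = 0 (numerator and denominator both coprime to 7), so x ∈ ℤ_7^×. Compute digits iteratively via a_i = x_i mod 7, x_{i+1} = (x_i − a_i)/7, with x_0 = x:
  x_0 = 1/3;  a_0 = 5;  x_1 = (x_0 − 5)/7 = -2/3
  x_1 = -2/3;  a_1 = 4;  x_2 = (x_1 − 4)/7 = -2/3
  x_2 = -2/3;  a_2 = 4;  x_3 = (x_2 − 4)/7 = -2/3
  x_3 = -2/3;  a_3 = 4;  x_4 = (x_3 − 4)/7 = -2/3
  x_4 = -2/3;  a_4 = 4;  x_5 = (x_4 − 4)/7 = -2/3
Digits: (5, 4, 4, 4, 4).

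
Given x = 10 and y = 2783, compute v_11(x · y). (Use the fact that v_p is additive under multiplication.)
v_11(27830) = 2

v_p(x) = 0 (factor: 10 = 11^0 · 10); v_p(y) = 2 (factor: 2783 = 11^2 · 23). Additivity: v_p(xy) = v_p(x) + v_p(y) = 0 + 2 = 2. (Direct check: xy = 27830 = 11^2 · (230).)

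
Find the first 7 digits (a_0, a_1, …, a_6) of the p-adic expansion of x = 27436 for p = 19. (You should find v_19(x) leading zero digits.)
(a_0, …, a_6) = (0, 0, 0, 4, 0, 0, 0)

v_19(27436) = 3, so a_0 = ... = a_2 = 0. Factor out: x = 19^3 · u with u = 4 a unit in ℤ_19. Expand u iteratively via a_{v+i} = u_i mod 19, u_{i+1} = (u_i − a_{v+i})/19:
  u_0 = 4;  a_3 = 4;  u_1 = (u_0 − 4)/19 = 0
  u_1 = 0;  a_4 = 0;  u_2 = (u_1 − 0)/19 = 0
  u_2 = 0;  a_5 = 0;  u_3 = (u_2 − 0)/19 = 0
  u_3 = 0;  a_6 = 0;  u_4 = (u_3 − 0)/19 = 0
Digits: (0, 0, 0, 4, 0, 0, 0).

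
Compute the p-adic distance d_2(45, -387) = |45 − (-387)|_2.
d_2(45, -387) = 1/16

Step 1 — x − y = 45 − (-387) = 432. Step 2 — v_2(432) = 4 (factor: 432 = (2^4 · 27); the sign does not affect v_p). Step 3 — |x − y|_2 = 2^{-4} = 1/16.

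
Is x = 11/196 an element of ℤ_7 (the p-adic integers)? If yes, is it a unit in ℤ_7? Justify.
x ∉ ℤ_7 (v_7(x) = -2 < 0)

ℤ_7 = {x ∈ ℚ_7 : v_7(x) ≥ 0} and ℤ_7^× = {x ∈ ℤ_7 : v_7(x) = 0}. Here v_7(11/196) = v_7(num) − v_7(den) = -2; compare against these criteria.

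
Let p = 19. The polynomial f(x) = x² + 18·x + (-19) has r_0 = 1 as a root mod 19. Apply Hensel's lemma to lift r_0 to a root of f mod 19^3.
r_2 = 1 (mod 6859)

Hensel: r_{i+1} = r_i − f(r_i)·(f′(r_i))^{-1} mod 19^{i+2}, f′(x) = 2x + 18. Iterate:
  r_0 = 1 (mod 19)
  r_1 = 1 (mod 361)
  r_2 = 1 (mod 6859)
Final: r = 1 satisfies f(r) ≡ 0 mod 19^3.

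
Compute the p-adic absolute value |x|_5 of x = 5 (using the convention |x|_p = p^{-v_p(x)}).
|5|_5 = 1/5

Step 1 — compute v_5(x) by factoring powers of 5 out of the numerator and denominator: v_5(5) = 1. Step 2 — apply |x|_p = p^{-v_p(x)} = 5^{-1} = 1/5.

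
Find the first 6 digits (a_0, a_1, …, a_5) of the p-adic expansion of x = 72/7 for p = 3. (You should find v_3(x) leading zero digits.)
(a_0, …, a_5) = (0, 0, 2, 1, 0, 2)

v_3(72/7) = 2, so a_0 = ... = a_1 = 0. Factor out: x = 3^2 · u with u = 8/7 a unit in ℤ_3. Expand u iteratively via a_{v+i} = u_i mod 3, u_{i+1} = (u_i − a_{v+i})/3:
  u_0 = 8/7;  a_2 = 2;  u_1 = (u_0 − 2)/3 = -2/7
  u_1 = -2/7;  a_3 = 1;  u_2 = (u_1 − 1)/3 = -3/7
  u_2 = -3/7;  a_4 = 0;  u_3 = (u_2 − 0)/3 = -1/7
  u_3 = -1/7;  a_5 = 2;  u_4 = (u_3 − 2)/3 = -5/7
Digits: (0, 0, 2, 1, 0, 2).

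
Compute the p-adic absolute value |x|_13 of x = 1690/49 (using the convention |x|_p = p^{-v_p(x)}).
|1690/49|_13 = 1/169

Step 1 — compute v_13(x) by factoring powers of 13 out of the numerator and denominator: v_13(1690/49) = 2. Step 2 — apply |x|_p = p^{-v_p(x)} = 13^{-2} = 1/169.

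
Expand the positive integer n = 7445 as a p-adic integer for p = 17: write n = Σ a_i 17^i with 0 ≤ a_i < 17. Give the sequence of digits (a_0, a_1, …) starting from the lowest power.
(a_0, a_1, …) = (16, 12, 8, 1)

Repeated division by 17 gives the digits low-to-high: 7445 = 16 + 12·17^1 + 8·17^2 + 1·17^3. Digit sequence: (16, 12, 8, 1).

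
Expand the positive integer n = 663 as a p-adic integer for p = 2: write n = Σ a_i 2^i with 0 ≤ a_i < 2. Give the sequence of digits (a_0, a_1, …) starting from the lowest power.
(a_0, a_1, …) = (1, 1, 1, 0, 1, 0, 0, 1, 0, 1)

Repeated division by 2 gives the digits low-to-high: 663 = 1 + 1·2^1 + 1·2^2 + 1·2^4 + 1·2^7 + 1·2^9. Digit sequence: (1, 1, 1, 0, 1, 0, 0, 1, 0, 1).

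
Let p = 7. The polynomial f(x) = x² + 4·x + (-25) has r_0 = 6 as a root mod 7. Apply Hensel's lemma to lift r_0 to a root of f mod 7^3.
r_2 = 258 (mod 343)

Hensel: r_{i+1} = r_i − f(r_i)·(f′(r_i))^{-1} mod 7^{i+2}, f′(x) = 2x + 4. Iterate:
  r_0 = 6 (mod 7)
  r_1 = 13 (mod 49)
  r_2 = 258 (mod 343)
Final: r = 258 satisfies f(r) ≡ 0 mod 7^3.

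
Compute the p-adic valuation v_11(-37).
v_11(-37) = 0

v_11(n) is the largest exponent k such that 11^k divides n. Factor out: -37 = -11^0 · 37. (Sign doesn't affect v_p.) So v_11(-37) = 0.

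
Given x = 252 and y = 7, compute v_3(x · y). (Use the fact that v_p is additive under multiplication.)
v_3(1764) = 2

v_p(x) = 2 (factor: 252 = 3^2 · 28); v_p(y) = 0 (factor: 7 = 3^0 · 7). Additivity: v_p(xy) = v_p(x) + v_p(y) = 2 + 0 = 2. (Direct check: xy = 1764 = 3^2 · (196).)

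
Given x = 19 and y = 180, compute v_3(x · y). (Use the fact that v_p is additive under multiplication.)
v_3(3420) = 2

v_p(x) = 0 (factor: 19 = 3^0 · 19); v_p(y) = 2 (factor: 180 = 3^2 · 20). Additivity: v_p(xy) = v_p(x) + v_p(y) = 0 + 2 = 2. (Direct check: xy = 3420 = 3^2 · (380).)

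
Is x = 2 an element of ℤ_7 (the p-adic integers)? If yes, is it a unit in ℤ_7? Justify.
x ∈ ℤ_7^× (unit); v_7(x) = 0

ℤ_7 = {x ∈ ℚ_7 : v_7(x) ≥ 0} and ℤ_7^× = {x ∈ ℤ_7 : v_7(x) = 0}. Here v_7(2) = v_7(num) − v_7(den) = 0; compare against these criteria.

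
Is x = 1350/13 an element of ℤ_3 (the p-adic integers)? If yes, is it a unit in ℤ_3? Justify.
x ∈ ℤ_3 but not a unit; v_3(x) = 3 > 0

ℤ_3 = {x ∈ ℚ_3 : v_3(x) ≥ 0} and ℤ_3^× = {x ∈ ℤ_3 : v_3(x) = 0}. Here v_3(1350/13) = v_3(num) − v_3(den) = 3; compare against these criteria.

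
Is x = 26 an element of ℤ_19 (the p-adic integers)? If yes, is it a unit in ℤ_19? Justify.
x ∈ ℤ_19^× (unit); v_19(x) = 0

ℤ_19 = {x ∈ ℚ_19 : v_19(x) ≥ 0} and ℤ_19^× = {x ∈ ℤ_19 : v_19(x) = 0}. Here v_19(26) = v_19(num) − v_19(den) = 0; compare against these criteria.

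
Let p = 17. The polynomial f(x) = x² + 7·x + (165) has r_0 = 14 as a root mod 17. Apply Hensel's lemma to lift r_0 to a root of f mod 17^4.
r_3 = 79608 (mod 83521)

Hensel: r_{i+1} = r_i − f(r_i)·(f′(r_i))^{-1} mod 17^{i+2}, f′(x) = 2x + 7. Iterate:
  r_0 = 14 (mod 17)
  r_1 = 133 (mod 289)
  r_2 = 1000 (mod 4913)
  r_3 = 79608 (mod 83521)
Final: r = 79608 satisfies f(r) ≡ 0 mod 17^4.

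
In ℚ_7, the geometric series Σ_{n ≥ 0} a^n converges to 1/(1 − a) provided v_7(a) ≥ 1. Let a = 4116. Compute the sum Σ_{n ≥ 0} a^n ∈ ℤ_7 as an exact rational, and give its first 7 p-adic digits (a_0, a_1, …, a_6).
Σ a^n = 1/(1 − a) = -1/4115;  first 7 digits = (1, 0, 0, 5, 1, 0, 4)

v_7(a) = 3 ≥ 1, so the series converges in ℤ_7 to 1/(1 − a) = 1/(1 − 4116) = -1/4115. Expand this rational in ℤ_7: compute digits iteratively via d_i = x_i mod 7, x_{i+1} = (x_i − d_i)/7. The first 7 digits are (1, 0, 0, 5, 1, 0, 4).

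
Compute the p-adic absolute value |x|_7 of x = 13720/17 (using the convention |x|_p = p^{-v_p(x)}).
|13720/17|_7 = 1/343

Step 1 — compute v_7(x) by factoring powers of 7 out of the numerator and denominator: v_7(13720/17) = 3. Step 2 — apply |x|_p = p^{-v_p(x)} = 7^{-3} = 1/343.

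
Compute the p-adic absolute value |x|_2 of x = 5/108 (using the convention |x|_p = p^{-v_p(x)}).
|5/108|_2 = 4

Step 1 — compute v_2(x) by factoring powers of 2 out of the numerator and denominator: v_2(5/108) = -2. Step 2 — apply |x|_p = p^{-v_p(x)} = 2^{2} = 4.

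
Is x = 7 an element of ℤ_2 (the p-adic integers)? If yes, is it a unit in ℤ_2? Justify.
x ∈ ℤ_2^× (unit); v_2(x) = 0

ℤ_2 = {x ∈ ℚ_2 : v_2(x) ≥ 0} and ℤ_2^× = {x ∈ ℤ_2 : v_2(x) = 0}. Here v_2(7) = v_2(num) − v_2(den) = 0; compare against these criteria.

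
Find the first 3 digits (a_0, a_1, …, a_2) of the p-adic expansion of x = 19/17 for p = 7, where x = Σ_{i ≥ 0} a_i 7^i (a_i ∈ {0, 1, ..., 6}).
(a_0, …, a_2) = (4, 0, 2)

v_7(19/17) = 0 (numerator and denominator both coprime to 7), so x ∈ ℤ_7^×. Compute digits iteratively via a_i = x_i mod 7, x_{i+1} = (x_i − a_i)/7, with x_0 = x:
  x_0 = 19/17;  a_0 = 4;  x_1 = (x_0 − 4)/7 = -7/17
  x_1 = -7/17;  a_1 = 0;  x_2 = (x_1 − 0)/7 = -1/17
  x_2 = -1/17;  a_2 = 2;  x_3 = (x_2 − 2)/7 = -5/17
Digits: (4, 0, 2).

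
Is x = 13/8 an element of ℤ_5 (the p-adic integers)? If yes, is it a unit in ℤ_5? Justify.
x ∈ ℤ_5^× (unit); v_5(x) = 0

ℤ_5 = {x ∈ ℚ_5 : v_5(x) ≥ 0} and ℤ_5^× = {x ∈ ℤ_5 : v_5(x) = 0}. Here v_5(13/8) = v_5(num) − v_5(den) = 0; compare against these criteria.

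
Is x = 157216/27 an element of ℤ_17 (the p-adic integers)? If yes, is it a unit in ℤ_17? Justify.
x ∈ ℤ_17 but not a unit; v_17(x) = 3 > 0

ℤ_17 = {x ∈ ℚ_17 : v_17(x) ≥ 0} and ℤ_17^× = {x ∈ ℤ_17 : v_17(x) = 0}. Here v_17(157216/27) = v_17(num) − v_17(den) = 3; compare against these criteria.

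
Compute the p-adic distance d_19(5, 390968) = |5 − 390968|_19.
d_19(5, 390968) = 1/130321

Step 1 — x − y = 5 − 390968 = -390963. Step 2 — v_19(-390963) = 4 (factor: -390963 = −(19^4 · 3); the sign does not affect v_p). Step 3 — |x − y|_19 = 19^{-4} = 1/130321.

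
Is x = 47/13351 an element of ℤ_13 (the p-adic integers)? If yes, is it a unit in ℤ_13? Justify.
x ∉ ℤ_13 (v_13(x) = -2 < 0)

ℤ_13 = {x ∈ ℚ_13 : v_13(x) ≥ 0} and ℤ_13^× = {x ∈ ℤ_13 : v_13(x) = 0}. Here v_13(47/13351) = v_13(num) − v_13(den) = -2; compare against these criteria.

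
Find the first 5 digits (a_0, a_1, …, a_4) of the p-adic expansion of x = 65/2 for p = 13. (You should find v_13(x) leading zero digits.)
(a_0, …, a_4) = (0, 9, 6, 6, 6)

v_13(65/2) = 1, so a_0 = ... = a_0 = 0. Factor out: x = 13^1 · u with u = 5/2 a unit in ℤ_13. Expand u iteratively via a_{v+i} = u_i mod 13, u_{i+1} = (u_i − a_{v+i})/13:
  u_0 = 5/2;  a_1 = 9;  u_1 = (u_0 − 9)/13 = -1/2
  u_1 = -1/2;  a_2 = 6;  u_2 = (u_1 − 6)/13 = -1/2
  u_2 = -1/2;  a_3 = 6;  u_3 = (u_2 − 6)/13 = -1/2
  u_3 = -1/2;  a_4 = 6;  u_4 = (u_3 − 6)/13 = -1/2
Digits: (0, 9, 6, 6, 6).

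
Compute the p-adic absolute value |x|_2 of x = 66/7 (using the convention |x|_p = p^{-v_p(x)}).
|66/7|_2 = 1/2

Step 1 — compute v_2(x) by factoring powers of 2 out of the numerator and denominator: v_2(66/7) = 1. Step 2 — apply |x|_p = p^{-v_p(x)} = 2^{-1} = 1/2.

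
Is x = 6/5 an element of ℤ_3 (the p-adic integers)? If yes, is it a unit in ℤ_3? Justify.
x ∈ ℤ_3 but not a unit; v_3(x) = 1 > 0

ℤ_3 = {x ∈ ℚ_3 : v_3(x) ≥ 0} and ℤ_3^× = {x ∈ ℤ_3 : v_3(x) = 0}. Here v_3(6/5) = v_3(num) − v_3(den) = 1; compare against these criteria.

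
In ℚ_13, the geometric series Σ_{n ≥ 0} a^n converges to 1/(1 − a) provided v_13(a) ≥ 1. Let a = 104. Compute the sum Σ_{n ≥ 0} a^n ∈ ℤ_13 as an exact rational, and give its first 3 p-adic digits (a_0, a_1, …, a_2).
Σ a^n = 1/(1 − a) = -1/103;  first 3 digits = (1, 8, 12)

v_13(a) = 1 ≥ 1, so the series converges in ℤ_13 to 1/(1 − a) = 1/(1 − 104) = -1/103. Expand this rational in ℤ_13: compute digits iteratively via d_i = x_i mod 13, x_{i+1} = (x_i − d_i)/13. The first 3 digits are (1, 8, 12).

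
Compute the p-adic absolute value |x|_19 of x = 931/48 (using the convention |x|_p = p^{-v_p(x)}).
|931/48|_19 = 1/19

Step 1 — compute v_19(x) by factoring powers of 19 out of the numerator and denominator: v_19(931/48) = 1. Step 2 — apply |x|_p = p^{-v_p(x)} = 19^{-1} = 1/19.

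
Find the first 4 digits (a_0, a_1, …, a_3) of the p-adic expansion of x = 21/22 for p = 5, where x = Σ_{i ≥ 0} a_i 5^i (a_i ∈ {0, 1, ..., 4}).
(a_0, …, a_3) = (3, 3, 0, 1)

v_5(21/22) = 0 (numerator and denominator both coprime to 5), so x ∈ ℤ_5^×. Compute digits iteratively via a_i = x_i mod 5, x_{i+1} = (x_i − a_i)/5, with x_0 = x:
  x_0 = 21/22;  a_0 = 3;  x_1 = (x_0 − 3)/5 = -9/22
  x_1 = -9/22;  a_1 = 3;  x_2 = (x_1 − 3)/5 = -15/22
  x_2 = -15/22;  a_2 = 0;  x_3 = (x_2 − 0)/5 = -3/22
  x_3 = -3/22;  a_3 = 1;  x_4 = (x_3 − 1)/5 = -5/22
Digits: (3, 3, 0, 1).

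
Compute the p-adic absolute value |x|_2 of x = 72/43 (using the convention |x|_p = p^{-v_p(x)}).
|72/43|_2 = 1/8

Step 1 — compute v_2(x) by factoring powers of 2 out of the numerator and denominator: v_2(72/43) = 3. Step 2 — apply |x|_p = p^{-v_p(x)} = 2^{-3} = 1/8.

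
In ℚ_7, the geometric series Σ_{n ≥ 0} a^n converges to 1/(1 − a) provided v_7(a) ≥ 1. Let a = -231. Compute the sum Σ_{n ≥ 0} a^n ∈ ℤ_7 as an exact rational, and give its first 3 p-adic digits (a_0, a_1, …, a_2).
Σ a^n = 1/(1 − a) = 1/232;  first 3 digits = (1, 2, 6)

v_7(a) = 1 ≥ 1, so the series converges in ℤ_7 to 1/(1 − a) = 1/(1 − (-231)) = 1/232. Expand this rational in ℤ_7: compute digits iteratively via d_i = x_i mod 7, x_{i+1} = (x_i − d_i)/7. The first 3 digits are (1, 2, 6).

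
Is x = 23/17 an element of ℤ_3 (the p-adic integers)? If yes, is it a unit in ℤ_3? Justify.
x ∈ ℤ_3^× (unit); v_3(x) = 0

ℤ_3 = {x ∈ ℚ_3 : v_3(x) ≥ 0} and ℤ_3^× = {x ∈ ℤ_3 : v_3(x) = 0}. Here v_3(23/17) = v_3(num) − v_3(den) = 0; compare against these criteria.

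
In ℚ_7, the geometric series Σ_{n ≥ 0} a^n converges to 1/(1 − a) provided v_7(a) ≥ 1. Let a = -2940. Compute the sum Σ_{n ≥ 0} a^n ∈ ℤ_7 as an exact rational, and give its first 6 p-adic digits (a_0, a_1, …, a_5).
Σ a^n = 1/(1 − a) = 1/2941;  first 6 digits = (1, 0, 3, 5, 0, 3)

v_7(a) = 2 ≥ 1, so the series converges in ℤ_7 to 1/(1 − a) = 1/(1 − (-2940)) = 1/2941. Expand this rational in ℤ_7: compute digits iteratively via d_i = x_i mod 7, x_{i+1} = (x_i − d_i)/7. The first 6 digits are (1, 0, 3, 5, 0, 3).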